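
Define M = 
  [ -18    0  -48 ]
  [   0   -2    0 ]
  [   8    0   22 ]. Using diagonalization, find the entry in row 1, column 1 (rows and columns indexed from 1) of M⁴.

-2544

Characteristic polynomial: r^3 - 2r^2 - 20r - 24 = (r - 6)(r + 2)^2, so the eigenvalues are -2, -2, 6.
r=-2: eigenvector (3, 0, -1).
r=-2: eigenvector (0, 1, 0).
r=6: eigenvector (-2, 0, 1).
P = [[3, 0, -2], [0, 1, 0], [-1, 0, 1]], D = diag(-2, -2, 6), P⁻¹ = [[1, 0, 2], [0, 1, 0], [1, 0, 3]].
M⁴ = P·diag(16, 16, 1296)·P⁻¹ = [[-2544, 0, -7680], [0, 16, 0], [1280, 0, 3856]].
The requested entry is -2544.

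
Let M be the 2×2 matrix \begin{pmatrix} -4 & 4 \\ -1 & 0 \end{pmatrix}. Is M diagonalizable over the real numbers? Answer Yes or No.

Characteristic polynomial: p(λ) = λ^2 + 4λ + 4 = (λ + 2)^2.
λ = -2 has algebraic multiplicity 2; rank(M + 2I) = 1, so geometric multiplicity = 1.
Geometric multiplicity < algebraic multiplicity, so M is not diagonalizable.

No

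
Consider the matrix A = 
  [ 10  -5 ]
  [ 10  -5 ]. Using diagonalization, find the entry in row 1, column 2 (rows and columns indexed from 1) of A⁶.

-15625

Characteristic polynomial: λ^2 - 5λ = λ(λ - 5), so the eigenvalues are 0, 5.
λ=0: eigenvector (1, 2).
λ=5: eigenvector (1, 1).
P = [[1, 1], [2, 1]], D = diag(0, 5), P⁻¹ = [[-1, 1], [2, -1]].
A⁶ = P·diag(0, 15625)·P⁻¹ = [[31250, -15625], [31250, -15625]].
The requested entry is -15625.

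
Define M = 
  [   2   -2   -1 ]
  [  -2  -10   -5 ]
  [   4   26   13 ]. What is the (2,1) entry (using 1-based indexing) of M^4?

Characteristic polynomial: r^3 - 5r^2 + 6r = r(r - 3)(r - 2), so the eigenvalues are 0, 2, 3.
r=2: eigenvector (1, -1, 2).
r=0: eigenvector (0, 1, -2).
r=3: eigenvector (-1, -1, 3).
P = [[1, 0, -1], [-1, 1, -1], [2, -2, 3]], D = diag(2, 0, 3), P⁻¹ = [[1, 2, 1], [1, 5, 2], [0, 2, 1]].
M⁴ = P·diag(16, 0, 81)·P⁻¹ = [[16, -130, -65], [-16, -194, -97], [32, 550, 275]].
The requested entry is -16.

-16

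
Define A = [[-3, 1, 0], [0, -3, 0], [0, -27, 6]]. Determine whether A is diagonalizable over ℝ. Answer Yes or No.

Characteristic polynomial: p(r) = r^3 - 27r - 54 = (r - 6)(r + 3)^2.
r = -3 has algebraic multiplicity 2; rank(A + 3I) = 2, so geometric multiplicity = 1.
Geometric multiplicity < algebraic multiplicity, so A is not diagonalizable.

No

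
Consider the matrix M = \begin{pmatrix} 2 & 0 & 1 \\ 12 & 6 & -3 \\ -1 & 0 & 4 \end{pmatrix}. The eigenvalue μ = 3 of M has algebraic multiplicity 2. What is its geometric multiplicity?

1

M − 3I = [[-1, 0, 1], [12, 3, -3], [-1, 0, 1]].
This matrix has rank 2, so its null space has dimension 3 − 2 = 1.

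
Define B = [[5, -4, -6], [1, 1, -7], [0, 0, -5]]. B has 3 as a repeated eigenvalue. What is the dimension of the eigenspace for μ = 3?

B − 3I = [[2, -4, -6], [1, -2, -7], [0, 0, -8]].
This matrix has rank 2, so its null space has dimension 3 − 2 = 1.

1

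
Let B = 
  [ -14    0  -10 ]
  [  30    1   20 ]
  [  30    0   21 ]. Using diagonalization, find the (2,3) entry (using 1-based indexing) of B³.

Characteristic polynomial: λ^3 - 8λ^2 + 13λ - 6 = (λ - 6)(λ - 1)^2, so the eigenvalues are 1, 1, 6.
λ=1: eigenvector (0, 1, 0).
λ=6: eigenvector (1, -2, -2).
λ=1: eigenvector (2, -5, -3).
P = [[0, 1, 2], [1, -2, -5], [0, -2, -3]], D = diag(1, 6, 1), P⁻¹ = [[4, 1, 1], [-3, 0, -2], [2, 0, 1]].
B³ = P·diag(1, 216, 1)·P⁻¹ = [[-644, 0, -430], [1290, 1, 860], [1290, 0, 861]].
The requested entry is 860.

860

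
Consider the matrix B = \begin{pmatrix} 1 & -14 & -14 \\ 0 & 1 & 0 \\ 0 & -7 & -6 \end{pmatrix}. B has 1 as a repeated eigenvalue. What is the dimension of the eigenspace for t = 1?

2

B − 1I = [[0, -14, -14], [0, 0, 0], [0, -7, -7]].
This matrix has rank 1, so its null space has dimension 3 − 1 = 2.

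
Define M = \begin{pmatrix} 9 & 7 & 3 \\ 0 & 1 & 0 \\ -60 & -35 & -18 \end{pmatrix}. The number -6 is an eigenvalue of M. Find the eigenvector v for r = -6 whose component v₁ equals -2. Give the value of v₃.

M + 6I = [[15, 7, 3], [0, 7, 0], [-60, -35, -12]].
Solving (M + 6I)v = 0 gives the eigenspace spanned by (-2, 0, 10).
With v₁ = -2, v = (-2, 0, 10), so v₃ = 10.

10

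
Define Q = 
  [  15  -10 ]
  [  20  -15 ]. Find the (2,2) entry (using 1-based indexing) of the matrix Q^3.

-375

Characteristic polynomial: μ^2 - 25 = (μ - 5)(μ + 5), so the eigenvalues are -5, 5.
μ=-5: eigenvector (1, 2).
μ=5: eigenvector (1, 1).
P = [[1, 1], [2, 1]], D = diag(-5, 5), P⁻¹ = [[-1, 1], [2, -1]].
Q³ = P·diag(-125, 125)·P⁻¹ = [[375, -250], [500, -375]].
The requested entry is -375.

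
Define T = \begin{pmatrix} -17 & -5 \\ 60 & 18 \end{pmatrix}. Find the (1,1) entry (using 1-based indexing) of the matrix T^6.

-1931

Characteristic polynomial: r^2 - r - 6 = (r - 3)(r + 2), so the eigenvalues are -2, 3.
r=-2: eigenvector (1, -3).
r=3: eigenvector (1, -4).
P = [[1, 1], [-3, -4]], D = diag(-2, 3), P⁻¹ = [[4, 1], [-3, -1]].
T⁶ = P·diag(64, 729)·P⁻¹ = [[-1931, -665], [7980, 2724]].
The requested entry is -1931.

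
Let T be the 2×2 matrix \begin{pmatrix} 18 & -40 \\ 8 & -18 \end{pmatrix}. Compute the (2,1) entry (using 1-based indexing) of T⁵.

Characteristic polynomial: s^2 - 4 = (s - 2)(s + 2), so the eigenvalues are -2, 2.
s=-2: eigenvector (2, 1).
s=2: eigenvector (5, 2).
P = [[2, 5], [1, 2]], D = diag(-2, 2), P⁻¹ = [[-2, 5], [1, -2]].
T⁵ = P·diag(-32, 32)·P⁻¹ = [[288, -640], [128, -288]].
The requested entry is 128.

128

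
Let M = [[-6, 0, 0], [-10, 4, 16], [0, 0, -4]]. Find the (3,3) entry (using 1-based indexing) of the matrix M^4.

256

Characteristic polynomial: s^3 + 6s^2 - 16s - 96 = (s - 4)(s + 4)(s + 6), so the eigenvalues are -6, -4, 4.
s=-6: eigenvector (1, 1, 0).
s=-4: eigenvector (0, -2, 1).
s=4: eigenvector (0, 1, 0).
P = [[1, 0, 0], [1, -2, 1], [0, 1, 0]], D = diag(-6, -4, 4), P⁻¹ = [[1, 0, 0], [0, 0, 1], [-1, 1, 2]].
M⁴ = P·diag(1296, 256, 256)·P⁻¹ = [[1296, 0, 0], [1040, 256, 0], [0, 0, 256]].
The requested entry is 256.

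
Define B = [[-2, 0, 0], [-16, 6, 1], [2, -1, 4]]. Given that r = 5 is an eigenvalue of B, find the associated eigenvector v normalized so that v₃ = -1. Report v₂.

B − 5I = [[-7, 0, 0], [-16, 1, 1], [2, -1, -1]].
Solving (B − 5I)v = 0 gives the eigenspace spanned by (0, 1, -1).
With v₃ = -1, v = (0, 1, -1), so v₂ = 1.

1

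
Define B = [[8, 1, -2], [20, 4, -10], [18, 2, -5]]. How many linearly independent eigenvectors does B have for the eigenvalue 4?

B − 4I = [[4, 1, -2], [20, 0, -10], [18, 2, -9]].
This matrix has rank 2, so its null space has dimension 3 − 2 = 1.

1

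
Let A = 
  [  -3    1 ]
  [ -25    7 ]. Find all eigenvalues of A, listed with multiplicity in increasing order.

Characteristic polynomial: p(λ) = λ^2 - 4λ + 4 = (λ - 2)^2.
Roots (with multiplicity): 2, 2.

2, 2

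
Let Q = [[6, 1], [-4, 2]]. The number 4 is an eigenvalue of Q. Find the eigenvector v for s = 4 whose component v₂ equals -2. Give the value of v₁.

1

Q − 4I = [[2, 1], [-4, -2]].
Solving (Q − 4I)v = 0 gives the eigenspace spanned by (1, -2).
With v₂ = -2, v = (1, -2), so v₁ = 1.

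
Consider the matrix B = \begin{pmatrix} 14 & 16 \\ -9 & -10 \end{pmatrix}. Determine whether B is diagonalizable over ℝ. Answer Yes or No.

No

Characteristic polynomial: p(r) = r^2 - 4r + 4 = (r - 2)^2.
r = 2 has algebraic multiplicity 2; rank(B − 2I) = 1, so geometric multiplicity = 1.
Geometric multiplicity < algebraic multiplicity, so B is not diagonalizable.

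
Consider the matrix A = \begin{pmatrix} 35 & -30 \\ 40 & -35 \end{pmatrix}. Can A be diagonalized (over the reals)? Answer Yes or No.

Yes

Characteristic polynomial: p(λ) = λ^2 - 25 = (λ - 5)(λ + 5).
All 2 eigenvalues are distinct, so A is diagonalizable.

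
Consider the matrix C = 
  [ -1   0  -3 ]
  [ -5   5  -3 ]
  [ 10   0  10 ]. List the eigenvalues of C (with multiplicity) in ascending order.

4, 5, 5

Characteristic polynomial: p(λ) = λ^3 - 14λ^2 + 65λ - 100 = (λ - 5)^2(λ - 4).
Roots (with multiplicity): 4, 5, 5.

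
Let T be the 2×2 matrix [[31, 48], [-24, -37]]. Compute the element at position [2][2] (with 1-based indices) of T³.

Characteristic polynomial: λ^2 + 6λ + 5 = (λ + 1)(λ + 5), so the eigenvalues are -5, -1.
λ=-1: eigenvector (3, -2).
λ=-5: eigenvector (-4, 3).
P = [[3, -4], [-2, 3]], D = diag(-1, -5), P⁻¹ = [[3, 4], [2, 3]].
T³ = P·diag(-1, -125)·P⁻¹ = [[991, 1488], [-744, -1117]].
The requested entry is -1117.

-1117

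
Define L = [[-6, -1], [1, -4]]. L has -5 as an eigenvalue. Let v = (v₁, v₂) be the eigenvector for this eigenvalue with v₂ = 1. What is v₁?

-1

L + 5I = [[-1, -1], [1, 1]].
Solving (L + 5I)v = 0 gives the eigenspace spanned by (-1, 1).
With v₂ = 1, v = (-1, 1), so v₁ = -1.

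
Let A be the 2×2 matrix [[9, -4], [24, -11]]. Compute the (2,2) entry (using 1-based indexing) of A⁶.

2185

Characteristic polynomial: s^2 + 2s - 3 = (s - 1)(s + 3), so the eigenvalues are -3, 1.
s=1: eigenvector (1, 2).
s=-3: eigenvector (1, 3).
P = [[1, 1], [2, 3]], D = diag(1, -3), P⁻¹ = [[3, -1], [-2, 1]].
A⁶ = P·diag(1, 729)·P⁻¹ = [[-1455, 728], [-4368, 2185]].
The requested entry is 2185.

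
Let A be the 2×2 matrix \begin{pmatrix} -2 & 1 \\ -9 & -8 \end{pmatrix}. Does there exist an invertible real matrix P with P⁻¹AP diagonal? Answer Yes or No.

Characteristic polynomial: p(t) = t^2 + 10t + 25 = (t + 5)^2.
t = -5 has algebraic multiplicity 2; rank(A + 5I) = 1, so geometric multiplicity = 1.
Geometric multiplicity < algebraic multiplicity, so A is not diagonalizable.

No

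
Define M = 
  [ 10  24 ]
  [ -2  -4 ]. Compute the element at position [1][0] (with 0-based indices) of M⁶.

-4032

Characteristic polynomial: λ^2 - 6λ + 8 = (λ - 4)(λ - 2), so the eigenvalues are 2, 4.
λ=4: eigenvector (4, -1).
λ=2: eigenvector (3, -1).
P = [[4, 3], [-1, -1]], D = diag(4, 2), P⁻¹ = [[1, 3], [-1, -4]].
M⁶ = P·diag(4096, 64)·P⁻¹ = [[16192, 48384], [-4032, -12032]].
The requested entry is -4032.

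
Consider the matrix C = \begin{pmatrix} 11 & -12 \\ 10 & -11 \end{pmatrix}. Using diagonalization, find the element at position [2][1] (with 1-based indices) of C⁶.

0

Characteristic polynomial: r^2 - 1 = (r - 1)(r + 1), so the eigenvalues are -1, 1.
r=-1: eigenvector (1, 1).
r=1: eigenvector (6, 5).
P = [[1, 6], [1, 5]], D = diag(-1, 1), P⁻¹ = [[-5, 6], [1, -1]].
C⁶ = P·diag(1, 1)·P⁻¹ = [[1, 0], [0, 1]].
The requested entry is 0.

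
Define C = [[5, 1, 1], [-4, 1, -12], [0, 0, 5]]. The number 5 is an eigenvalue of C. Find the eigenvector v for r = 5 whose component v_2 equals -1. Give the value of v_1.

C − 5I = [[0, 1, 1], [-4, -4, -12], [0, 0, 0]].
Solving (C − 5I)v = 0 gives the eigenspace spanned by (-2, -1, 1).
With v_2 = -1, v = (-2, -1, 1), so v_1 = -2.

-2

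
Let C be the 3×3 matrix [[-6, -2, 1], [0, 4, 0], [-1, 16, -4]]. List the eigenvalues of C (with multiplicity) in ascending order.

Characteristic polynomial: p(s) = s^3 + 6s^2 - 15s - 100 = (s - 4)(s + 5)^2.
Roots (with multiplicity): -5, -5, 4.

-5, -5, 4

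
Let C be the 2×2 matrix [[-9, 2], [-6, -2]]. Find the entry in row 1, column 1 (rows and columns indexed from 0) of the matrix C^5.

10828

Characteristic polynomial: s^2 + 11s + 30 = (s + 5)(s + 6), so the eigenvalues are -6, -5.
s=-6: eigenvector (-2, -3).
s=-5: eigenvector (-1, -2).
P = [[-2, -1], [-3, -2]], D = diag(-6, -5), P⁻¹ = [[-2, 1], [3, -2]].
C⁵ = P·diag(-7776, -3125)·P⁻¹ = [[-21729, 9302], [-27906, 10828]].
The requested entry is 10828.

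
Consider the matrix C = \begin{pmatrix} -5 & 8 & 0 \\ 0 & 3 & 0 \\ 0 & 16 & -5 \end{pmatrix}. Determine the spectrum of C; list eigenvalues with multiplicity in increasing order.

-5, -5, 3

Characteristic polynomial: p(r) = r^3 + 7r^2 - 5r - 75 = (r - 3)(r + 5)^2.
Roots (with multiplicity): -5, -5, 3.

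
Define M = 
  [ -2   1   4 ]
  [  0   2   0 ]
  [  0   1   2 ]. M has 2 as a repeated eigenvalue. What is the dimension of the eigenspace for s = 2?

1

M − 2I = [[-4, 1, 4], [0, 0, 0], [0, 1, 0]].
This matrix has rank 2, so its null space has dimension 3 − 2 = 1.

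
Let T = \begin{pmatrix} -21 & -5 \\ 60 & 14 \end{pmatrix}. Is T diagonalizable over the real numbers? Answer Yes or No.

Characteristic polynomial: p(μ) = μ^2 + 7μ + 6 = (μ + 1)(μ + 6).
All 2 eigenvalues are distinct, so T is diagonalizable.

Yes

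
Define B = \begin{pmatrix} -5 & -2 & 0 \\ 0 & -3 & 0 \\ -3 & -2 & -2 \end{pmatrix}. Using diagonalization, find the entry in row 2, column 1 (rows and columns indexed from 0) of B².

Characteristic polynomial: λ^3 + 10λ^2 + 31λ + 30 = (λ + 2)(λ + 3)(λ + 5), so the eigenvalues are -5, -3, -2.
λ=-5: eigenvector (1, 0, 1).
λ=-2: eigenvector (0, 0, 1).
λ=-3: eigenvector (-1, 1, -1).
P = [[1, 0, -1], [0, 0, 1], [1, 1, -1]], D = diag(-5, -2, -3), P⁻¹ = [[1, 1, 0], [-1, 0, 1], [0, 1, 0]].
B² = P·diag(25, 4, 9)·P⁻¹ = [[25, 16, 0], [0, 9, 0], [21, 16, 4]].
The requested entry is 16.

16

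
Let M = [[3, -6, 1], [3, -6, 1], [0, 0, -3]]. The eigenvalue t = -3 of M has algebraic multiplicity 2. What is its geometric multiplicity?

M + 3I = [[6, -6, 1], [3, -3, 1], [0, 0, 0]].
This matrix has rank 2, so its null space has dimension 3 − 2 = 1.

1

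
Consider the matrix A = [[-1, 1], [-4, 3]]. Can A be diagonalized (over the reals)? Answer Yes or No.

No

Characteristic polynomial: p(μ) = μ^2 - 2μ + 1 = (μ - 1)^2.
μ = 1 has algebraic multiplicity 2; rank(A − 1I) = 1, so geometric multiplicity = 1.
Geometric multiplicity < algebraic multiplicity, so A is not diagonalizable.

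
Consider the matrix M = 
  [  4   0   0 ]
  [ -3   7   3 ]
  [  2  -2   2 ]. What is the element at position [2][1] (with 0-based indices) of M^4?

Characteristic polynomial: μ^3 - 13μ^2 + 56μ - 80 = (μ - 5)(μ - 4)^2, so the eigenvalues are 4, 4, 5.
μ=4: eigenvector (1, 1, 0).
μ=4: eigenvector (0, -1, 1).
μ=5: eigenvector (0, 3, -2).
P = [[1, 0, 0], [1, -1, 3], [0, 1, -2]], D = diag(4, 4, 5), P⁻¹ = [[1, 0, 0], [-2, 2, 3], [-1, 1, 1]].
M⁴ = P·diag(256, 256, 625)·P⁻¹ = [[256, 0, 0], [-1107, 1363, 1107], [738, -738, -482]].
The requested entry is -738.

-738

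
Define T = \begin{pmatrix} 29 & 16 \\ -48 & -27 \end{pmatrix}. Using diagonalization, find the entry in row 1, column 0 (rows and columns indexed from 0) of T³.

Characteristic polynomial: λ^2 - 2λ - 15 = (λ - 5)(λ + 3), so the eigenvalues are -3, 5.
λ=-3: eigenvector (1, -2).
λ=5: eigenvector (2, -3).
P = [[1, 2], [-2, -3]], D = diag(-3, 5), P⁻¹ = [[-3, -2], [2, 1]].
T³ = P·diag(-27, 125)·P⁻¹ = [[581, 304], [-912, -483]].
The requested entry is -912.

-912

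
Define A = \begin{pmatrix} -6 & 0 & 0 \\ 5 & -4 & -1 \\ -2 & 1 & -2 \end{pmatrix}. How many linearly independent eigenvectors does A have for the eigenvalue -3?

A + 3I = [[-3, 0, 0], [5, -1, -1], [-2, 1, 1]].
This matrix has rank 2, so its null space has dimension 3 − 2 = 1.

1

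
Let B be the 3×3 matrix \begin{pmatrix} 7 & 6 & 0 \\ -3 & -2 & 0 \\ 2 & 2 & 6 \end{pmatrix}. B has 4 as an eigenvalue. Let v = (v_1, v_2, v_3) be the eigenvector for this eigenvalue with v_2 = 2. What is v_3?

B − 4I = [[3, 6, 0], [-3, -6, 0], [2, 2, 2]].
Solving (B − 4I)v = 0 gives the eigenspace spanned by (-4, 2, 2).
With v_2 = 2, v = (-4, 2, 2), so v_3 = 2.

2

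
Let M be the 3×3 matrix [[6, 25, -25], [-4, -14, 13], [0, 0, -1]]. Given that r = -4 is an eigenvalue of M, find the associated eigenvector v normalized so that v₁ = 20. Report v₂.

-8

M + 4I = [[10, 25, -25], [-4, -10, 13], [0, 0, 3]].
Solving (M + 4I)v = 0 gives the eigenspace spanned by (20, -8, 0).
With v₁ = 20, v = (20, -8, 0), so v₂ = -8.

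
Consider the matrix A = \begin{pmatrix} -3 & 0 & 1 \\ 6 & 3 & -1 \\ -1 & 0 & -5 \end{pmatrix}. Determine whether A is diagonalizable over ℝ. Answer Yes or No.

No

Characteristic polynomial: p(μ) = μ^3 + 5μ^2 - 8μ - 48 = (μ - 3)(μ + 4)^2.
μ = -4 has algebraic multiplicity 2; rank(A + 4I) = 2, so geometric multiplicity = 1.
Geometric multiplicity < algebraic multiplicity, so A is not diagonalizable.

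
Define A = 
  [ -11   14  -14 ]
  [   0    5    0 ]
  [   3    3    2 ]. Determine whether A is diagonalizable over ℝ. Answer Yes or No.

Yes

Characteristic polynomial: p(s) = s^3 + 4s^2 - 25s - 100 = (s - 5)(s + 4)(s + 5).
All 3 eigenvalues are distinct, so A is diagonalizable.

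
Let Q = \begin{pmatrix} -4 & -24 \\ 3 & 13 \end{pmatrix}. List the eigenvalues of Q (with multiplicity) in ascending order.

Characteristic polynomial: p(r) = r^2 - 9r + 20 = (r - 5)(r - 4).
Roots (with multiplicity): 4, 5.

4, 5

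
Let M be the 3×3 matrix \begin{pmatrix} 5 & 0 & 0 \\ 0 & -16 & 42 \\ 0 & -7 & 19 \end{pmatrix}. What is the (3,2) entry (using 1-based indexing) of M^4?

Characteristic polynomial: t^3 - 8t^2 + 5t + 50 = (t - 5)^2(t + 2), so the eigenvalues are -2, 5, 5.
t=5: eigenvector (1, 0, 0).
t=-2: eigenvector (0, 3, 1).
t=5: eigenvector (0, 2, 1).
P = [[1, 0, 0], [0, 3, 2], [0, 1, 1]], D = diag(5, -2, 5), P⁻¹ = [[1, 0, 0], [0, 1, -2], [0, -1, 3]].
M⁴ = P·diag(625, 16, 625)·P⁻¹ = [[625, 0, 0], [0, -1202, 3654], [0, -609, 1843]].
The requested entry is -609.

-609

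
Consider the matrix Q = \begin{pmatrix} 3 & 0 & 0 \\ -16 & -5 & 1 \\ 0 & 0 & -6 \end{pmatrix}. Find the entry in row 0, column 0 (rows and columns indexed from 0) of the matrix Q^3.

Characteristic polynomial: t^3 + 8t^2 - 3t - 90 = (t - 3)(t + 5)(t + 6), so the eigenvalues are -6, -5, 3.
t=3: eigenvector (1, -2, 0).
t=-5: eigenvector (0, 1, 0).
t=-6: eigenvector (0, -1, 1).
P = [[1, 0, 0], [-2, 1, -1], [0, 0, 1]], D = diag(3, -5, -6), P⁻¹ = [[1, 0, 0], [2, 1, 1], [0, 0, 1]].
Q³ = P·diag(27, -125, -216)·P⁻¹ = [[27, 0, 0], [-304, -125, 91], [0, 0, -216]].
The requested entry is 27.

27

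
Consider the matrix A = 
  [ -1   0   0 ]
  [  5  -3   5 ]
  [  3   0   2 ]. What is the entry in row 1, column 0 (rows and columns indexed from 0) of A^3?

Characteristic polynomial: r^3 + 2r^2 - 5r - 6 = (r - 2)(r + 1)(r + 3), so the eigenvalues are -3, -1, 2.
r=-1: eigenvector (1, 0, -1).
r=-3: eigenvector (0, 1, 0).
r=2: eigenvector (0, 1, 1).
P = [[1, 0, 0], [0, 1, 1], [-1, 0, 1]], D = diag(-1, -3, 2), P⁻¹ = [[1, 0, 0], [-1, 1, -1], [1, 0, 1]].
A³ = P·diag(-1, -27, 8)·P⁻¹ = [[-1, 0, 0], [35, -27, 35], [9, 0, 8]].
The requested entry is 35.

35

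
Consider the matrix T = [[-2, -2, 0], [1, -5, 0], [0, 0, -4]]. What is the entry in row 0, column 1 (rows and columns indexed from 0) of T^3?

-74

Characteristic polynomial: r^3 + 11r^2 + 40r + 48 = (r + 3)(r + 4)^2, so the eigenvalues are -4, -4, -3.
r=-4: eigenvector (0, 0, 1).
r=-3: eigenvector (-2, -1, 0).
r=-4: eigenvector (1, 1, 2).
P = [[0, -2, 1], [0, -1, 1], [1, 0, 2]], D = diag(-4, -3, -4), P⁻¹ = [[2, -4, 1], [-1, 1, 0], [-1, 2, 0]].
T³ = P·diag(-64, -27, -64)·P⁻¹ = [[10, -74, 0], [37, -101, 0], [0, 0, -64]].
The requested entry is -74.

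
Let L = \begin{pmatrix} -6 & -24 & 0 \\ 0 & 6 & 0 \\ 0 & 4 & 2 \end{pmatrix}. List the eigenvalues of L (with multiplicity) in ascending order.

Characteristic polynomial: p(r) = r^3 - 2r^2 - 36r + 72 = (r - 6)(r - 2)(r + 6).
Roots (with multiplicity): -6, 2, 6.

-6, 2, 6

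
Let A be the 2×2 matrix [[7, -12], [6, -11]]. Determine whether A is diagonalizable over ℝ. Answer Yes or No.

Characteristic polynomial: p(s) = s^2 + 4s - 5 = (s - 1)(s + 5).
All 2 eigenvalues are distinct, so A is diagonalizable.

Yes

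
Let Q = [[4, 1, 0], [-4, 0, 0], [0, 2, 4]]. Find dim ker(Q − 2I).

Q − 2I = [[2, 1, 0], [-4, -2, 0], [0, 2, 2]].
This matrix has rank 2, so its null space has dimension 3 − 2 = 1.

1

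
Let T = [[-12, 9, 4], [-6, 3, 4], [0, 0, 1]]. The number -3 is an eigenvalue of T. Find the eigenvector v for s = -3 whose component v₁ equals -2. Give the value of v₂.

T + 3I = [[-9, 9, 4], [-6, 6, 4], [0, 0, 4]].
Solving (T + 3I)v = 0 gives the eigenspace spanned by (-2, -2, 0).
With v₁ = -2, v = (-2, -2, 0), so v₂ = -2.

-2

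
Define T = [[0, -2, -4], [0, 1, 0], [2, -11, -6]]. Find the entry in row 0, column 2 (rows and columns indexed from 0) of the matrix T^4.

Characteristic polynomial: r^3 + 5r^2 + 2r - 8 = (r - 1)(r + 2)(r + 4), so the eigenvalues are -4, -2, 1.
r=-4: eigenvector (-1, 0, -1).
r=1: eigenvector (2, 1, -1).
r=-2: eigenvector (2, 0, 1).
P = [[-1, 2, 2], [0, 1, 0], [-1, -1, 1]], D = diag(-4, 1, -2), P⁻¹ = [[1, -4, -2], [0, 1, 0], [1, -3, -1]].
T⁴ = P·diag(256, 1, 16)·P⁻¹ = [[-224, 930, 480], [0, 1, 0], [-240, 975, 496]].
The requested entry is 480.

480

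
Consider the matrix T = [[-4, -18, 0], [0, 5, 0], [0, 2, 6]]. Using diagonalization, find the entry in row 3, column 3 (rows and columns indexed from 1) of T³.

216

Characteristic polynomial: μ^3 - 7μ^2 - 14μ + 120 = (μ - 6)(μ - 5)(μ + 4), so the eigenvalues are -4, 5, 6.
μ=-4: eigenvector (1, 0, 0).
μ=5: eigenvector (-2, 1, -2).
μ=6: eigenvector (0, 0, 1).
P = [[1, -2, 0], [0, 1, 0], [0, -2, 1]], D = diag(-4, 5, 6), P⁻¹ = [[1, 2, 0], [0, 1, 0], [0, 2, 1]].
T³ = P·diag(-64, 125, 216)·P⁻¹ = [[-64, -378, 0], [0, 125, 0], [0, 182, 216]].
The requested entry is 216.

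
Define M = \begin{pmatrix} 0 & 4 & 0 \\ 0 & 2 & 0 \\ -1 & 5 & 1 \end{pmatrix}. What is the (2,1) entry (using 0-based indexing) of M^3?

23

Characteristic polynomial: s^3 - 3s^2 + 2s = s(s - 2)(s - 1), so the eigenvalues are 0, 1, 2.
s=0: eigenvector (1, 0, 1).
s=2: eigenvector (2, 1, 3).
s=1: eigenvector (0, 0, 1).
P = [[1, 2, 0], [0, 1, 0], [1, 3, 1]], D = diag(0, 2, 1), P⁻¹ = [[1, -2, 0], [0, 1, 0], [-1, -1, 1]].
M³ = P·diag(0, 8, 1)·P⁻¹ = [[0, 16, 0], [0, 8, 0], [-1, 23, 1]].
The requested entry is 23.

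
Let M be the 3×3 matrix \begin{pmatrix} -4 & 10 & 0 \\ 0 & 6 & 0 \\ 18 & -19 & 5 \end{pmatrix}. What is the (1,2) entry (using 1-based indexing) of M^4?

Characteristic polynomial: λ^3 - 7λ^2 - 14λ + 120 = (λ - 6)(λ - 5)(λ + 4), so the eigenvalues are -4, 5, 6.
λ=-4: eigenvector (1, 0, -2).
λ=6: eigenvector (1, 1, -1).
λ=5: eigenvector (0, 0, 1).
P = [[1, 1, 0], [0, 1, 0], [-2, -1, 1]], D = diag(-4, 6, 5), P⁻¹ = [[1, -1, 0], [0, 1, 0], [2, -1, 1]].
M⁴ = P·diag(256, 1296, 625)·P⁻¹ = [[256, 1040, 0], [0, 1296, 0], [738, -1409, 625]].
The requested entry is 1040.

1040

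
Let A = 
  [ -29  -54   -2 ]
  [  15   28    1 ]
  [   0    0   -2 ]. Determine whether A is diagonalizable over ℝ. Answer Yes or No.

No

Characteristic polynomial: p(r) = r^3 + 3r^2 - 4 = (r - 1)(r + 2)^2.
r = -2 has algebraic multiplicity 2; rank(A + 2I) = 2, so geometric multiplicity = 1.
Geometric multiplicity < algebraic multiplicity, so A is not diagonalizable.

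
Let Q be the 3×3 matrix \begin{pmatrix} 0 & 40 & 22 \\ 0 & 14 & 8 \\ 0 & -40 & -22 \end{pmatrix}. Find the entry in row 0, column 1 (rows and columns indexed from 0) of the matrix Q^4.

-12800

Characteristic polynomial: t^3 + 8t^2 + 12t = t(t + 2)(t + 6), so the eigenvalues are -6, -2, 0.
t=-6: eigenvector (-5, -2, 5).
t=-2: eigenvector (2, 1, -2).
t=0: eigenvector (1, 0, 0).
P = [[-5, 2, 1], [-2, 1, 0], [5, -2, 0]], D = diag(-6, -2, 0), P⁻¹ = [[0, 2, 1], [0, 5, 2], [1, 0, 1]].
Q⁴ = P·diag(1296, 16, 0)·P⁻¹ = [[0, -12800, -6416], [0, -5104, -2560], [0, 12800, 6416]].
The requested entry is -12800.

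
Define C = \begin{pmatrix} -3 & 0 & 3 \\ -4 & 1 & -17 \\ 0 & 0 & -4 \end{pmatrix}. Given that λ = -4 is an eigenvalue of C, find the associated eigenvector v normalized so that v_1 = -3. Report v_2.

1

C + 4I = [[1, 0, 3], [-4, 5, -17], [0, 0, 0]].
Solving (C + 4I)v = 0 gives the eigenspace spanned by (-3, 1, 1).
With v_1 = -3, v = (-3, 1, 1), so v_2 = 1.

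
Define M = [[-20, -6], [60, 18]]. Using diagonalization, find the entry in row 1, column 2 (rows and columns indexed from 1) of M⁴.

Characteristic polynomial: t^2 + 2t = t(t + 2), so the eigenvalues are -2, 0.
t=-2: eigenvector (1, -3).
t=0: eigenvector (-3, 10).
P = [[1, -3], [-3, 10]], D = diag(-2, 0), P⁻¹ = [[10, 3], [3, 1]].
M⁴ = P·diag(16, 0)·P⁻¹ = [[160, 48], [-480, -144]].
The requested entry is 48.

48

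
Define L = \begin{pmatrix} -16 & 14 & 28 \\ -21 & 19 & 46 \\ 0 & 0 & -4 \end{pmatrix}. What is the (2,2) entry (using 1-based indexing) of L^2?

Characteristic polynomial: r^3 + r^2 - 22r - 40 = (r - 5)(r + 2)(r + 4), so the eigenvalues are -4, -2, 5.
r=-2: eigenvector (1, 1, 0).
r=5: eigenvector (2, 3, 0).
r=-4: eigenvector (0, -2, 1).
P = [[1, 2, 0], [1, 3, -2], [0, 0, 1]], D = diag(-2, 5, -4), P⁻¹ = [[3, -2, -4], [-1, 1, 2], [0, 0, 1]].
L² = P·diag(4, 25, 16)·P⁻¹ = [[-38, 42, 84], [-63, 67, 102], [0, 0, 16]].
The requested entry is 67.

67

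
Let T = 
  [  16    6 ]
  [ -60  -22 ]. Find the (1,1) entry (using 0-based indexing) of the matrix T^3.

Characteristic polynomial: μ^2 + 6μ + 8 = (μ + 2)(μ + 4), so the eigenvalues are -4, -2.
μ=-2: eigenvector (1, -3).
μ=-4: eigenvector (-3, 10).
P = [[1, -3], [-3, 10]], D = diag(-2, -4), P⁻¹ = [[10, 3], [3, 1]].
T³ = P·diag(-8, -64)·P⁻¹ = [[496, 168], [-1680, -568]].
The requested entry is -568.

-568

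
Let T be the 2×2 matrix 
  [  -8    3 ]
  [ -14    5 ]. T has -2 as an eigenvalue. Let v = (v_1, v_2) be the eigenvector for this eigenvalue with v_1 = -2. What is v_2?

T + 2I = [[-6, 3], [-14, 7]].
Solving (T + 2I)v = 0 gives the eigenspace spanned by (-2, -4).
With v_1 = -2, v = (-2, -4), so v_2 = -4.

-4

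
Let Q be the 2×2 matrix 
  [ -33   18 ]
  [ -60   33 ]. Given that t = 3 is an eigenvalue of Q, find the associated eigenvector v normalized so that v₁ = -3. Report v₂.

-6

Q − 3I = [[-36, 18], [-60, 30]].
Solving (Q − 3I)v = 0 gives the eigenspace spanned by (-3, -6).
With v₁ = -3, v = (-3, -6), so v₂ = -6.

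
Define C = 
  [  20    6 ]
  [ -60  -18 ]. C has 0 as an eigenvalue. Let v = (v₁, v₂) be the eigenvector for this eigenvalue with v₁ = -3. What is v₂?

10

C = [[20, 6], [-60, -18]].
Solving (C)v = 0 gives the eigenspace spanned by (-3, 10).
With v₁ = -3, v = (-3, 10), so v₂ = 10.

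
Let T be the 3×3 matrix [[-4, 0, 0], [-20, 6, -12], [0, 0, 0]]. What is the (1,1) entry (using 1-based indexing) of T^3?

Characteristic polynomial: r^3 - 2r^2 - 24r = r(r - 6)(r + 4), so the eigenvalues are -4, 0, 6.
r=-4: eigenvector (1, 2, 0).
r=6: eigenvector (0, 1, 0).
r=0: eigenvector (0, 2, 1).
P = [[1, 0, 0], [2, 1, 2], [0, 0, 1]], D = diag(-4, 6, 0), P⁻¹ = [[1, 0, 0], [-2, 1, -2], [0, 0, 1]].
T³ = P·diag(-64, 216, 0)·P⁻¹ = [[-64, 0, 0], [-560, 216, -432], [0, 0, 0]].
The requested entry is -64.

-64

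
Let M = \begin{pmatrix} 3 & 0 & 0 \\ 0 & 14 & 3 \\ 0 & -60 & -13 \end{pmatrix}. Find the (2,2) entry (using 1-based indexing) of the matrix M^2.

16

Characteristic polynomial: μ^3 - 4μ^2 + μ + 6 = (μ - 3)(μ - 2)(μ + 1), so the eigenvalues are -1, 2, 3.
μ=3: eigenvector (1, 0, 0).
μ=2: eigenvector (0, 1, -4).
μ=-1: eigenvector (0, -1, 5).
P = [[1, 0, 0], [0, 1, -1], [0, -4, 5]], D = diag(3, 2, -1), P⁻¹ = [[1, 0, 0], [0, 5, 1], [0, 4, 1]].
M² = P·diag(9, 4, 1)·P⁻¹ = [[9, 0, 0], [0, 16, 3], [0, -60, -11]].
The requested entry is 16.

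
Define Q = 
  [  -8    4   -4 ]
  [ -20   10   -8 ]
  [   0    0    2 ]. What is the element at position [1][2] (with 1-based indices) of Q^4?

Characteristic polynomial: r^3 - 4r^2 + 4r = r(r - 2)^2, so the eigenvalues are 0, 2, 2.
r=0: eigenvector (1, 2, 0).
r=2: eigenvector (2, 5, 0).
r=2: eigenvector (4, 11, 1).
P = [[1, 2, 4], [2, 5, 11], [0, 0, 1]], D = diag(0, 2, 2), P⁻¹ = [[5, -2, 2], [-2, 1, -3], [0, 0, 1]].
Q⁴ = P·diag(0, 16, 16)·P⁻¹ = [[-64, 32, -32], [-160, 80, -64], [0, 0, 16]].
The requested entry is 32.

32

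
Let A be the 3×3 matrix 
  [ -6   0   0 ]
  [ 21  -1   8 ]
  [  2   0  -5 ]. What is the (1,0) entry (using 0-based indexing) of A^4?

Characteristic polynomial: λ^3 + 12λ^2 + 41λ + 30 = (λ + 1)(λ + 5)(λ + 6), so the eigenvalues are -6, -5, -1.
λ=-5: eigenvector (0, -2, 1).
λ=-1: eigenvector (0, 1, 0).
λ=-6: eigenvector (1, -1, -2).
P = [[0, 0, 1], [-2, 1, -1], [1, 0, -2]], D = diag(-5, -1, -6), P⁻¹ = [[2, 0, 1], [5, 1, 2], [1, 0, 0]].
A⁴ = P·diag(625, 1, 1296)·P⁻¹ = [[1296, 0, 0], [-3791, 1, -1248], [-1342, 0, 625]].
The requested entry is -3791.

-3791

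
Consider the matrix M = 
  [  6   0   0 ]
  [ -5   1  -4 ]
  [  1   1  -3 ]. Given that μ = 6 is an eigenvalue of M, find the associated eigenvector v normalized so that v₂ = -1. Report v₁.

1

M − 6I = [[0, 0, 0], [-5, -5, -4], [1, 1, -9]].
Solving (M − 6I)v = 0 gives the eigenspace spanned by (1, -1, 0).
With v₂ = -1, v = (1, -1, 0), so v₁ = 1.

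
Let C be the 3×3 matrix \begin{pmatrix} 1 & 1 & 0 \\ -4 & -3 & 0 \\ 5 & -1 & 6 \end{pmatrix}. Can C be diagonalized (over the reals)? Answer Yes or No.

Characteristic polynomial: p(μ) = μ^3 - 4μ^2 - 11μ - 6 = (μ - 6)(μ + 1)^2.
μ = -1 has algebraic multiplicity 2; rank(C + 1I) = 2, so geometric multiplicity = 1.
Geometric multiplicity < algebraic multiplicity, so C is not diagonalizable.

No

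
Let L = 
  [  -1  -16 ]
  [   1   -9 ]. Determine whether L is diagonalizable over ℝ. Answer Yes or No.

No

Characteristic polynomial: p(r) = r^2 + 10r + 25 = (r + 5)^2.
r = -5 has algebraic multiplicity 2; rank(L + 5I) = 1, so geometric multiplicity = 1.
Geometric multiplicity < algebraic multiplicity, so L is not diagonalizable.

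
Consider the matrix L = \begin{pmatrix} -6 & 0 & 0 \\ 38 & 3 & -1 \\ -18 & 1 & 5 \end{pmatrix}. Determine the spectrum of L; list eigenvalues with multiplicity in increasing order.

-6, 4, 4

Characteristic polynomial: p(s) = s^3 - 2s^2 - 32s + 96 = (s - 4)^2(s + 6).
Roots (with multiplicity): -6, 4, 4.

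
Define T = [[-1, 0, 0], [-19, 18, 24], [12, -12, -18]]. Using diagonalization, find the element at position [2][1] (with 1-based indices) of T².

Characteristic polynomial: λ^3 + λ^2 - 36λ - 36 = (λ - 6)(λ + 1)(λ + 6), so the eigenvalues are -6, -1, 6.
λ=6: eigenvector (0, -2, 1).
λ=-6: eigenvector (0, -1, 1).
λ=-1: eigenvector (1, 1, 0).
P = [[0, 0, 1], [-2, -1, 1], [1, 1, 0]], D = diag(6, -6, -1), P⁻¹ = [[1, -1, -1], [-1, 1, 2], [1, 0, 0]].
T² = P·diag(36, 36, 1)·P⁻¹ = [[1, 0, 0], [-35, 36, 0], [0, 0, 36]].
The requested entry is -35.

-35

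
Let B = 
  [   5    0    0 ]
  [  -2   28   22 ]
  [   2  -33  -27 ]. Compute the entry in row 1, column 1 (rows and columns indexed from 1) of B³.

125

Characteristic polynomial: μ^3 - 6μ^2 - 25μ + 150 = (μ - 6)(μ - 5)(μ + 5), so the eigenvalues are -5, 5, 6.
μ=5: eigenvector (1, 2, -2).
μ=6: eigenvector (0, 1, -1).
μ=-5: eigenvector (0, -2, 3).
P = [[1, 0, 0], [2, 1, -2], [-2, -1, 3]], D = diag(5, 6, -5), P⁻¹ = [[1, 0, 0], [-2, 3, 2], [0, 1, 1]].
B³ = P·diag(125, 216, -125)·P⁻¹ = [[125, 0, 0], [-182, 898, 682], [182, -1023, -807]].
The requested entry is 125.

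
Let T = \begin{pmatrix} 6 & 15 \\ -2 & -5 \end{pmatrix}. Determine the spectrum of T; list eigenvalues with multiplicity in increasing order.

Characteristic polynomial: p(μ) = μ^2 - μ = μ(μ - 1).
Roots (with multiplicity): 0, 1.

0, 1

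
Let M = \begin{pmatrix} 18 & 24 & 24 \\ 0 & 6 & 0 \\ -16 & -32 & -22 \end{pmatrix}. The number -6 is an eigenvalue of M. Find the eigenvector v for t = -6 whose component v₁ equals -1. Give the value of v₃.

M + 6I = [[24, 24, 24], [0, 12, 0], [-16, -32, -16]].
Solving (M + 6I)v = 0 gives the eigenspace spanned by (-1, 0, 1).
With v₁ = -1, v = (-1, 0, 1), so v₃ = 1.

1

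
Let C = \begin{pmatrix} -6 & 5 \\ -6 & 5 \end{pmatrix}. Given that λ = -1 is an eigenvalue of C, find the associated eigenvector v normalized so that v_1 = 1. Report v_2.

C + 1I = [[-5, 5], [-6, 6]].
Solving (C + 1I)v = 0 gives the eigenspace spanned by (1, 1).
With v_1 = 1, v = (1, 1), so v_2 = 1.

1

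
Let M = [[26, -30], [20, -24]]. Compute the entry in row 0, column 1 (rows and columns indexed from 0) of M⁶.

Characteristic polynomial: r^2 - 2r - 24 = (r - 6)(r + 4), so the eigenvalues are -4, 6.
r=6: eigenvector (-3, -2).
r=-4: eigenvector (1, 1).
P = [[-3, 1], [-2, 1]], D = diag(6, -4), P⁻¹ = [[-1, 1], [-2, 3]].
M⁶ = P·diag(46656, 4096)·P⁻¹ = [[131776, -127680], [85120, -81024]].
The requested entry is -127680.

-127680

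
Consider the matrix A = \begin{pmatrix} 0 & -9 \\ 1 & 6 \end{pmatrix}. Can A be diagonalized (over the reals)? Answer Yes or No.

Characteristic polynomial: p(r) = r^2 - 6r + 9 = (r - 3)^2.
r = 3 has algebraic multiplicity 2; rank(A − 3I) = 1, so geometric multiplicity = 1.
Geometric multiplicity < algebraic multiplicity, so A is not diagonalizable.

No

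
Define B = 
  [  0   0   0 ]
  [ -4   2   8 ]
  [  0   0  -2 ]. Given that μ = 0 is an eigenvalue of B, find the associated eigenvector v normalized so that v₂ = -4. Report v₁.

B = [[0, 0, 0], [-4, 2, 8], [0, 0, -2]].
Solving (B)v = 0 gives the eigenspace spanned by (-2, -4, 0).
With v₂ = -4, v = (-2, -4, 0), so v₁ = -2.

-2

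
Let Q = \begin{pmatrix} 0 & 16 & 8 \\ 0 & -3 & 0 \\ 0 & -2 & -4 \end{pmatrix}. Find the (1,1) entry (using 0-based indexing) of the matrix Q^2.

9

Characteristic polynomial: s^3 + 7s^2 + 12s = s(s + 3)(s + 4), so the eigenvalues are -4, -3, 0.
s=0: eigenvector (1, 0, 0).
s=-4: eigenvector (-2, 0, 1).
s=-3: eigenvector (0, 1, -2).
P = [[1, -2, 0], [0, 0, 1], [0, 1, -2]], D = diag(0, -4, -3), P⁻¹ = [[1, 4, 2], [0, 2, 1], [0, 1, 0]].
Q² = P·diag(0, 16, 9)·P⁻¹ = [[0, -64, -32], [0, 9, 0], [0, 14, 16]].
The requested entry is 9.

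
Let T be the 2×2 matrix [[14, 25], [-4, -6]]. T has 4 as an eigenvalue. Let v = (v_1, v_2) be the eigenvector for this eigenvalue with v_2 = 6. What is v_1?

T − 4I = [[10, 25], [-4, -10]].
Solving (T − 4I)v = 0 gives the eigenspace spanned by (-15, 6).
With v_2 = 6, v = (-15, 6), so v_1 = -15.

-15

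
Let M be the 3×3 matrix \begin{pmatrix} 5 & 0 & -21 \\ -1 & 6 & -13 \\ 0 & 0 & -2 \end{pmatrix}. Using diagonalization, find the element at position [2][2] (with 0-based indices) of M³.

Characteristic polynomial: λ^3 - 9λ^2 + 8λ + 60 = (λ - 6)(λ - 5)(λ + 2), so the eigenvalues are -2, 5, 6.
λ=-2: eigenvector (3, 2, 1).
λ=6: eigenvector (0, 1, 0).
λ=5: eigenvector (-1, -1, 0).
P = [[3, 0, -1], [2, 1, -1], [1, 0, 0]], D = diag(-2, 6, 5), P⁻¹ = [[0, 0, 1], [-1, 1, 1], [-1, 0, 3]].
M³ = P·diag(-8, 216, 125)·P⁻¹ = [[125, 0, -399], [-91, 216, -175], [0, 0, -8]].
The requested entry is -8.

-8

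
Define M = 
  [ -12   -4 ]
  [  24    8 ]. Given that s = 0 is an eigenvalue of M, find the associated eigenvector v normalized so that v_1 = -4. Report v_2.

M = [[-12, -4], [24, 8]].
Solving (M)v = 0 gives the eigenspace spanned by (-4, 12).
With v_1 = -4, v = (-4, 12), so v_2 = 12.

12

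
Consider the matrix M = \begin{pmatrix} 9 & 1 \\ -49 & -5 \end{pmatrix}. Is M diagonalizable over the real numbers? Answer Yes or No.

Characteristic polynomial: p(λ) = λ^2 - 4λ + 4 = (λ - 2)^2.
λ = 2 has algebraic multiplicity 2; rank(M − 2I) = 1, so geometric multiplicity = 1.
Geometric multiplicity < algebraic multiplicity, so M is not diagonalizable.

No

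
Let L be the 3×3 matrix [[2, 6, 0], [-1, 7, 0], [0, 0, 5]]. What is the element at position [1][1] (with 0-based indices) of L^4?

Characteristic polynomial: λ^3 - 14λ^2 + 65λ - 100 = (λ - 5)^2(λ - 4), so the eigenvalues are 4, 5, 5.
λ=5: eigenvector (-2, -1, 0).
λ=4: eigenvector (3, 1, 0).
λ=5: eigenvector (0, 0, 1).
P = [[-2, 3, 0], [-1, 1, 0], [0, 0, 1]], D = diag(5, 4, 5), P⁻¹ = [[1, -3, 0], [1, -2, 0], [0, 0, 1]].
L⁴ = P·diag(625, 256, 625)·P⁻¹ = [[-482, 2214, 0], [-369, 1363, 0], [0, 0, 625]].
The requested entry is 1363.

1363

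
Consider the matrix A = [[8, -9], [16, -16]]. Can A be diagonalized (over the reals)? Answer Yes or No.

No

Characteristic polynomial: p(t) = t^2 + 8t + 16 = (t + 4)^2.
t = -4 has algebraic multiplicity 2; rank(A + 4I) = 1, so geometric multiplicity = 1.
Geometric multiplicity < algebraic multiplicity, so A is not diagonalizable.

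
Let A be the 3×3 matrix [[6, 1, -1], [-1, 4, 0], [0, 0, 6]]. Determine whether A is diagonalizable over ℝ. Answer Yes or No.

No

Characteristic polynomial: p(λ) = λ^3 - 16λ^2 + 85λ - 150 = (λ - 6)(λ - 5)^2.
λ = 5 has algebraic multiplicity 2; rank(A − 5I) = 2, so geometric multiplicity = 1.
Geometric multiplicity < algebraic multiplicity, so A is not diagonalizable.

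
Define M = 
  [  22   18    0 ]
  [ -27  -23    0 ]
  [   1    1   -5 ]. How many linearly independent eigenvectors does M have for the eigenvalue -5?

M + 5I = [[27, 18, 0], [-27, -18, 0], [1, 1, 0]].
This matrix has rank 2, so its null space has dimension 3 − 2 = 1.

1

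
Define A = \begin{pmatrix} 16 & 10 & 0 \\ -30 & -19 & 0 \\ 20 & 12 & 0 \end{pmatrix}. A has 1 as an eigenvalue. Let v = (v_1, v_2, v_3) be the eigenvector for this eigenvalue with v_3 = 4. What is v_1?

A − 1I = [[15, 10, 0], [-30, -20, 0], [20, 12, -1]].
Solving (A − 1I)v = 0 gives the eigenspace spanned by (2, -3, 4).
With v_3 = 4, v = (2, -3, 4), so v_1 = 2.

2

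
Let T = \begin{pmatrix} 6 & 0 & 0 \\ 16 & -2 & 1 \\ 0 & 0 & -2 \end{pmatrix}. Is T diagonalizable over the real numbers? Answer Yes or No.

Characteristic polynomial: p(r) = r^3 - 2r^2 - 20r - 24 = (r - 6)(r + 2)^2.
r = -2 has algebraic multiplicity 2; rank(T + 2I) = 2, so geometric multiplicity = 1.
Geometric multiplicity < algebraic multiplicity, so T is not diagonalizable.

No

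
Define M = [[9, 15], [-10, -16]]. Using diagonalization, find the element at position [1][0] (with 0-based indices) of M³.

Characteristic polynomial: μ^2 + 7μ + 6 = (μ + 1)(μ + 6), so the eigenvalues are -6, -1.
μ=-6: eigenvector (1, -1).
μ=-1: eigenvector (3, -2).
P = [[1, 3], [-1, -2]], D = diag(-6, -1), P⁻¹ = [[-2, -3], [1, 1]].
M³ = P·diag(-216, -1)·P⁻¹ = [[429, 645], [-430, -646]].
The requested entry is -430.

-430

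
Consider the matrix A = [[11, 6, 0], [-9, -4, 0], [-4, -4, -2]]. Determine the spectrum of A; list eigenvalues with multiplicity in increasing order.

-2, 2, 5

Characteristic polynomial: p(λ) = λ^3 - 5λ^2 - 4λ + 20 = (λ - 5)(λ - 2)(λ + 2).
Roots (with multiplicity): -2, 2, 5.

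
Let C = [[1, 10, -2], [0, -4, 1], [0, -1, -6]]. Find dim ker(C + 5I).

C + 5I = [[6, 10, -2], [0, 1, 1], [0, -1, -1]].
This matrix has rank 2, so its null space has dimension 3 − 2 = 1.

1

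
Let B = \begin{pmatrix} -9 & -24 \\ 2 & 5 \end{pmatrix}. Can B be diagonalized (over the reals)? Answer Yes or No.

Characteristic polynomial: p(r) = r^2 + 4r + 3 = (r + 1)(r + 3).
All 2 eigenvalues are distinct, so B is diagonalizable.

Yes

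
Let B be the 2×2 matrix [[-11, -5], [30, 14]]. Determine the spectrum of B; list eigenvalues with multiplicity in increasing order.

-1, 4

Characteristic polynomial: p(λ) = λ^2 - 3λ - 4 = (λ - 4)(λ + 1).
Roots (with multiplicity): -1, 4.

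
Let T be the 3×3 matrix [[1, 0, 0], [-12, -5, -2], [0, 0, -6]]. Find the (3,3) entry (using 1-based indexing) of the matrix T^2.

36

Characteristic polynomial: r^3 + 10r^2 + 19r - 30 = (r - 1)(r + 5)(r + 6), so the eigenvalues are -6, -5, 1.
r=1: eigenvector (1, -2, 0).
r=-5: eigenvector (0, 1, 0).
r=-6: eigenvector (0, 2, 1).
P = [[1, 0, 0], [-2, 1, 2], [0, 0, 1]], D = diag(1, -5, -6), P⁻¹ = [[1, 0, 0], [2, 1, -2], [0, 0, 1]].
T² = P·diag(1, 25, 36)·P⁻¹ = [[1, 0, 0], [48, 25, 22], [0, 0, 36]].
The requested entry is 36.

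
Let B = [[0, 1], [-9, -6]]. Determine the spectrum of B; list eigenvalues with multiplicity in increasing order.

-3, -3

Characteristic polynomial: p(t) = t^2 + 6t + 9 = (t + 3)^2.
Roots (with multiplicity): -3, -3.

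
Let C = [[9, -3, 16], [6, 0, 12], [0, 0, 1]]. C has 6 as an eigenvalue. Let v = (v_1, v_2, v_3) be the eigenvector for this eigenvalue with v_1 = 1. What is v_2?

1

C − 6I = [[3, -3, 16], [6, -6, 12], [0, 0, -5]].
Solving (C − 6I)v = 0 gives the eigenspace spanned by (1, 1, 0).
With v_1 = 1, v = (1, 1, 0), so v_2 = 1.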